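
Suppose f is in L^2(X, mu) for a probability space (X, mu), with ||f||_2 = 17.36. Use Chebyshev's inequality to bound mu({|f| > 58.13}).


Chebyshev/Markov inequality: mu(|f| > eps) <= (||f||_p / eps)^p
Step 1: ||f||_2 / eps = 17.36 / 58.13 = 0.298641
Step 2: Raise to power p = 2:
  (0.298641)^2 = 0.089186
Step 3: Therefore mu(|f| > 58.13) <= 0.089186


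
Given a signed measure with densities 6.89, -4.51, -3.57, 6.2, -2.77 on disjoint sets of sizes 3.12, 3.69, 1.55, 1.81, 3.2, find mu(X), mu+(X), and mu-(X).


Step 1: Compute signed measure on each set:
  Set 1: 6.89 * 3.12 = 21.4968
  Set 2: -4.51 * 3.69 = -16.6419
  Set 3: -3.57 * 1.55 = -5.5335
  Set 4: 6.2 * 1.81 = 11.222
  Set 5: -2.77 * 3.2 = -8.864
Step 2: Total signed measure = (21.4968) + (-16.6419) + (-5.5335) + (11.222) + (-8.864)
     = 1.6794
Step 3: Positive part mu+(X) = sum of positive contributions = 32.7188
Step 4: Negative part mu-(X) = |sum of negative contributions| = 31.0394


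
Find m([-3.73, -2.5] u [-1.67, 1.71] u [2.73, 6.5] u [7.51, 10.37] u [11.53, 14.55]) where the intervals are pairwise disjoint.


For pairwise disjoint intervals, m(union) = sum of lengths.
= (-2.5 - -3.73) + (1.71 - -1.67) + (6.5 - 2.73) + (10.37 - 7.51) + (14.55 - 11.53)
= 1.23 + 3.38 + 3.77 + 2.86 + 3.02
= 14.26


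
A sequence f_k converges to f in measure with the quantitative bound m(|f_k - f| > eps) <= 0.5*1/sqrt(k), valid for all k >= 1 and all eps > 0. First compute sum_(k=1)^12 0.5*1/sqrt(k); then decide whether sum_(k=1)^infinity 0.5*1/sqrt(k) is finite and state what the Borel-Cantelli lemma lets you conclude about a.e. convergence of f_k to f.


Step 1: List the terms 0.5*1/sqrt(k) for k = 1 to 12:
  k=1: 0.5
  k=2: 0.353553
  k=3: 0.288675
  k=4: 0.25
  k=5: 0.223607
  k=6: 0.204124
  k=7: 0.188982
  k=8: 0.176777
  k=9: 0.166667
  k=10: 0.158114
  k=11: 0.150756
  k=12: 0.144338
Step 2: Partial sum = 0.5 + 0.353553 + 0.288675 + 0.25 + 0.223607 + 0.204124 + 0.188982 + 0.176777 + 0.166667 + 0.158114 + 0.150756 + 0.144338
     = 2.805592
Step 3: The full series sum_(k>=1) 0.5*1/sqrt(k) diverges (p-series with p = 1/2 <= 1; a nonzero constant multiple of a divergent series diverges).
Step 4: The (first) Borel-Cantelli lemma requires a summable sequence of measures, so it does not apply here;
        from this bound alone no conclusion about a.e. convergence can be drawn (convergence in measure still
        gives an a.e.-convergent subsequence, but not a.e. convergence of the whole sequence).
Conclusion: series diverges; Borel-Cantelli is inconclusive about a.e. convergence of f_k.


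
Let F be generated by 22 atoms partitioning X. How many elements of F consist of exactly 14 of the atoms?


Each element of F is a union of some subset of the 22 atoms.
Elements that are unions of exactly 14 atoms correspond to 14-element subsets of the 22 atoms.
Count = C(22, 14) = 22! / (14! * 8!) = 319770.


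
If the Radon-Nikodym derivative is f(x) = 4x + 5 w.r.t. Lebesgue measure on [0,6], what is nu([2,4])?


nu(A) = integral_A (dnu/dmu) dmu = integral_2^4 (4x + 5) dx
Step 1: Antiderivative F(x) = (4/2)x^2 + 5x
Step 2: F(4) = (4/2)*4^2 + 5*4 = 32 + 20 = 52
Step 3: F(2) = (4/2)*2^2 + 5*2 = 8 + 10 = 18
Step 4: nu([2,4]) = F(4) - F(2) = 52 - 18 = 34


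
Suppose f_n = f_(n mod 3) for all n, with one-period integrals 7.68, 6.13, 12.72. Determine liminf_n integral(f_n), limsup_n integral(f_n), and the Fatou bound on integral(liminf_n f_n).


The sequence (integral(f_n)) is periodic with period 3, repeating the values 7.68, 6.13, 12.72 indefinitely.
Step 1: For a periodic sequence, every tail (a_m, a_(m+1), ...) contains all 3 period values infinitely often.
Step 2: Hence inf of every tail = min of the period values = min(7.68, 6.13, 12.72) = 6.13.
        liminf_n integral(f_n) = sup over m of (inf of tail from m) = 6.13.
Step 3: Similarly sup of every tail = max of the period values = 12.72.
        limsup_n integral(f_n) = 12.72.
Step 4: Fatou's lemma: integral(liminf_n f_n) <= liminf_n integral(f_n) = 6.13.
        So the integral of the pointwise liminf is at most 6.13.


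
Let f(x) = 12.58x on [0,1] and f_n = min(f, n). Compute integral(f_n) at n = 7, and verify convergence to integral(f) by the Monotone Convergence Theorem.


f(x) = 12.58x on [0,1]; f_n(x) = min(12.58x, n). At n = 7:
Step 1: f(x) reaches 7 at x = 7/12.58 = 0.556439
Step 2: integral(f_7) = integral(12.58x, 0, 0.556439) + integral(7, 0.556439, 1)
       = 12.58*0.556439^2/2 + 7*(1 - 0.556439)
       = 1.947536 + 3.104928
       = 5.052464
Step 3: As n -> infinity, f_n increases to f, so by MCT integral(f_n) -> integral(f) = 12.58/2 = 6.29.
Convergence: integral(f_7) = 5.052464 -> 6.29 as n -> infinity


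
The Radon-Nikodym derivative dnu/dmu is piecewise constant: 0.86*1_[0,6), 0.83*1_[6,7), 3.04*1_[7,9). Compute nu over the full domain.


Integrate each piece of the Radon-Nikodym derivative:
Step 1: integral_0^6 0.86 dx = 0.86*(6-0) = 0.86*6 = 5.16
Step 2: integral_6^7 0.83 dx = 0.83*(7-6) = 0.83*1 = 0.83
Step 3: integral_7^9 3.04 dx = 3.04*(9-7) = 3.04*2 = 6.08
Total: 5.16 + 0.83 + 6.08 = 12.07


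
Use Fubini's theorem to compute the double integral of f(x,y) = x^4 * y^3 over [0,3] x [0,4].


By Fubini's theorem, the double integral factors as a product of single integrals:
Step 1: integral_0^3 x^4 dx = [x^5/5] from 0 to 3
     = 3^5/5 = 48.6
Step 2: integral_0^4 y^3 dy = [y^4/4] from 0 to 4
     = 4^4/4 = 64
Step 3: Double integral = 48.6 * 64 = 3110.4


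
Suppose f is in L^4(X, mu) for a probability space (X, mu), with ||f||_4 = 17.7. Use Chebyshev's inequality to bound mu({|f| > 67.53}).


Chebyshev/Markov inequality: mu(|f| > eps) <= (||f||_p / eps)^p
Step 1: ||f||_4 / eps = 17.7 / 67.53 = 0.262106
Step 2: Raise to power p = 4:
  (0.262106)^4 = 0.00472
Step 3: Therefore mu(|f| > 67.53) <= 0.00472


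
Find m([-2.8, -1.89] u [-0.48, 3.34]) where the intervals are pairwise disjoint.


For pairwise disjoint intervals, m(union) = sum of lengths.
= (-1.89 - -2.8) + (3.34 - -0.48)
= 0.91 + 3.82
= 4.73


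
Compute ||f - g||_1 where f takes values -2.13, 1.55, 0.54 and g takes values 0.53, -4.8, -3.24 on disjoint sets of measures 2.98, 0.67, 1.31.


Step 1: Compute differences f_i - g_i:
  -2.13 - 0.53 = -2.66
  1.55 - -4.8 = 6.35
  0.54 - -3.24 = 3.78
Step 2: Compute |diff|^1 * measure for each set:
  |-2.66|^1 * 2.98 = 2.66 * 2.98 = 7.9268
  |6.35|^1 * 0.67 = 6.35 * 0.67 = 4.2545
  |3.78|^1 * 1.31 = 3.78 * 1.31 = 4.9518
Step 3: Sum = 17.1331
Step 4: ||f-g||_1 = (17.1331)^(1/1) = 17.1331


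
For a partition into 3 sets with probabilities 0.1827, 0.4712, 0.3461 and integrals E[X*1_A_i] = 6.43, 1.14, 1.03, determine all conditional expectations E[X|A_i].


For each cell A_i: E[X|A_i] = E[X*1_A_i] / P(A_i)
Step 1: E[X|A_1] = 6.43 / 0.1827 = 35.194308
Step 2: E[X|A_2] = 1.14 / 0.4712 = 2.419355
Step 3: E[X|A_3] = 1.03 / 0.3461 = 2.976018
Verification: E[X] = sum E[X*1_A_i] = 6.43 + 1.14 + 1.03 = 8.6


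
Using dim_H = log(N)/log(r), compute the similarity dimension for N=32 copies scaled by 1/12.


For a self-similar set with N copies scaled by 1/r:
dim_H = log(N)/log(r) = log(32)/log(12)
= 3.465736/2.484907
= 1.394715


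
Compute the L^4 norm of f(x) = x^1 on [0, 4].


Step 1: ||f||_4 = (integral_0^4 |x^1|^4 dx)^(1/4)
     = (integral_0^4 x^4 dx)^(1/4)
Step 2: integral_0^4 x^4 dx = [x^5/(5)] from 0 to 4 = 4^5/5
     = 1024/5 = 204.8
Step 3: ||f||_4 = (204.8)^(1/4) = 3.782966


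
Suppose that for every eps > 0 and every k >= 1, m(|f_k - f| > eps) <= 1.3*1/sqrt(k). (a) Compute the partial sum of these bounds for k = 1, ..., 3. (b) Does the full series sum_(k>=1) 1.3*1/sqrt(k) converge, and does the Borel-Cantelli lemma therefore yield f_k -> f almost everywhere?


Step 1: List the terms 1.3*1/sqrt(k) for k = 1 to 3:
  k=1: 1.3
  k=2: 0.919239
  k=3: 0.750555
Step 2: Partial sum = 1.3 + 0.919239 + 0.750555
     = 2.969794
Step 3: The full series sum_(k>=1) 1.3*1/sqrt(k) diverges (p-series with p = 1/2 <= 1; a nonzero constant multiple of a divergent series diverges).
Step 4: The (first) Borel-Cantelli lemma requires a summable sequence of measures, so it does not apply here;
        from this bound alone no conclusion about a.e. convergence can be drawn (convergence in measure still
        gives an a.e.-convergent subsequence, but not a.e. convergence of the whole sequence).
Conclusion: series diverges; Borel-Cantelli is inconclusive about a.e. convergence of f_k.


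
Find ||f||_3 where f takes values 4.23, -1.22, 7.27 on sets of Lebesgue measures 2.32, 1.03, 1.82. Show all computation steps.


Step 1: Compute |f_i|^3 for each value:
  |4.23|^3 = 75.686967
  |-1.22|^3 = 1.815848
  |7.27|^3 = 384.240583
Step 2: Multiply by measures and sum:
  75.686967 * 2.32 = 175.593763
  1.815848 * 1.03 = 1.870323
  384.240583 * 1.82 = 699.317861
Sum = 175.593763 + 1.870323 + 699.317861 = 876.781948
Step 3: Take the p-th root:
||f||_3 = (876.781948)^(1/3) = 9.571144


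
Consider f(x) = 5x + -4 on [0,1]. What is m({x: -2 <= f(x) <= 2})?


f^(-1)([-2, 2]) = {x : -2 <= 5x + -4 <= 2}
Solving: (-2 - -4)/5 <= x <= (2 - -4)/5
= [0.4, 1.2]
Intersecting with [0,1]: [0.4, 1]
Measure = 1 - 0.4 = 0.6


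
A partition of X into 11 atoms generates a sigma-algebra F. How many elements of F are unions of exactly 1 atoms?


Each element of F is a union of some subset of the 11 atoms.
Elements that are unions of exactly 1 atoms correspond to 1-element subsets of the 11 atoms.
Count = C(11, 1) = 11! / (1! * 10!) = 11.


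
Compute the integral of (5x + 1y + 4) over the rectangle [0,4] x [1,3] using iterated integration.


By Fubini, integrate in x first, then y.
Step 1: Fix y, integrate over x in [0,4]:
  integral(5x + 1y + 4, x=0..4)
  = 5*(4^2 - 0^2)/2 + (1y + 4)*(4 - 0)
  = 40 + (1y + 4)*4
  = 40 + 4y + 16
  = 56 + 4y
Step 2: Integrate over y in [1,3]:
  integral(56 + 4y, y=1..3)
  = 56*2 + 4*(3^2 - 1^2)/2
  = 112 + 16
  = 128


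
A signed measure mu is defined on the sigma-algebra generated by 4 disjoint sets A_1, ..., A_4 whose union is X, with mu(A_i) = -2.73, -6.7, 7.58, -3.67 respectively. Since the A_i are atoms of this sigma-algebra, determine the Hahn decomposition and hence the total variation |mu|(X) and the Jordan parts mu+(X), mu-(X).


Step 1: Every measurable set is a union of atoms (the cells / points), so a Hahn decomposition is
  obtained by grouping atoms by sign: P = union of atoms with mu > 0, N = union of the remaining atoms.
  Atoms in P (indices): 3;  atoms in N (indices): 1, 2, 4
  Positive values: 7.58
  Negative values: -2.73, -6.7, -3.67
Step 2: mu+(X) = mu(P) = sum of positive atom values = 7.58
Step 3: mu-(X) = -mu(N) = sum of |negative atom values| = 13.1
Step 4: |mu|(X) = mu+(X) + mu-(X) = 7.58 + 13.1 = 20.68


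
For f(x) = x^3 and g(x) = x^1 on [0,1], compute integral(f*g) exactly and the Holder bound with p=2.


Step 1: Exact integral of f*g = integral(x^4, 0, 1) = 1/5
     = 0.2
Step 2: Holder bound with p=2, q=2:
  ||f||_p = (integral x^6 dx)^(1/2) = (1/7)^(1/2) = 0.377964
  ||g||_q = (integral x^2 dx)^(1/2) = (1/3)^(1/2) = 0.57735
Step 3: Holder bound = ||f||_p * ||g||_q = 0.377964 * 0.57735 = 0.218218
Verification: 0.2 <= 0.218218 (Holder holds)


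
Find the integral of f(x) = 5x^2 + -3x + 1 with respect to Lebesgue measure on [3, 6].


The Lebesgue integral of a Riemann-integrable function agrees with the Riemann integral.
Antiderivative F(x) = (5/3)x^3 + (-3/2)x^2 + 1x
F(6) = (5/3)*6^3 + (-3/2)*6^2 + 1*6
     = (5/3)*216 + (-3/2)*36 + 1*6
     = 360 + -54 + 6
     = 312
F(3) = 34.5
Integral = F(6) - F(3) = 312 - 34.5 = 277.5


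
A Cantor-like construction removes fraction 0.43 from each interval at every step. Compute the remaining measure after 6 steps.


Step 1: At each step, fraction remaining = 1 - 0.43 = 0.57
Step 2: After 6 steps, measure = (0.57)^6
Step 3: Computing the power step by step:
  After step 1: 0.57
  After step 2: 0.3249
  After step 3: 0.185193
  After step 4: 0.10556
  After step 5: 0.060169
  ...
Result = 0.034296


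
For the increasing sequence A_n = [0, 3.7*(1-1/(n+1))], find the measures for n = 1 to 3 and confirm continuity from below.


By continuity of measure from below: if A_n increases to A, then m(A_n) -> m(A).
Here A = [0, 3.7], so m(A) = 3.7
Step 1: a_1 = 3.7*(1 - 1/2) = 1.85, m(A_1) = 1.85
Step 2: a_2 = 3.7*(1 - 1/3) = 2.4667, m(A_2) = 2.4667
Step 3: a_3 = 3.7*(1 - 1/4) = 2.775, m(A_3) = 2.775
Limit: m(A_n) -> m([0,3.7]) = 3.7


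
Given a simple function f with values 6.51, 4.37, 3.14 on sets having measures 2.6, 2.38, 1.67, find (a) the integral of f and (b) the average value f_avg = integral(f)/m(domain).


Step 1: Integral = sum(value_i * measure_i)
= 6.51*2.6 + 4.37*2.38 + 3.14*1.67
= 16.926 + 10.4006 + 5.2438
= 32.5704
Step 2: Total measure of domain = 2.6 + 2.38 + 1.67 = 6.65
Step 3: Average value = 32.5704 / 6.65 = 4.897805


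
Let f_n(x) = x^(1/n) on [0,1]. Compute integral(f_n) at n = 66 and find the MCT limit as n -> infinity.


At n = 66: f_66(x) = x^(1/66).
Step 1: integral(x^(1/66), 0, 1) = [x^(1/66+1) / (1/66+1)] from 0 to 1
     = 1 / (1/66 + 1) = 1 / ((66+1)/66) = 66/(66+1)
     = 66/67 = 0.985075
Step 2: As n -> infinity, f_n(x) = x^(1/n) -> 1 for x in (0,1], and f_n is increasing in n.
By MCT, lim_n integral(f_n) = integral(lim_n f_n) = integral(1, 0, 1) = 1.
Step 3: Verify convergence: 66/67 = 0.985075 -> 1


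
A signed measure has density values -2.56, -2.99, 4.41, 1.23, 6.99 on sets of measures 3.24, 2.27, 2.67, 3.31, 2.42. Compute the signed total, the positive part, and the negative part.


Step 1: Compute signed measure on each set:
  Set 1: -2.56 * 3.24 = -8.2944
  Set 2: -2.99 * 2.27 = -6.7873
  Set 3: 4.41 * 2.67 = 11.7747
  Set 4: 1.23 * 3.31 = 4.0713
  Set 5: 6.99 * 2.42 = 16.9158
Step 2: Total signed measure = (-8.2944) + (-6.7873) + (11.7747) + (4.0713) + (16.9158)
     = 17.6801
Step 3: Positive part mu+(X) = sum of positive contributions = 32.7618
Step 4: Negative part mu-(X) = |sum of negative contributions| = 15.0817


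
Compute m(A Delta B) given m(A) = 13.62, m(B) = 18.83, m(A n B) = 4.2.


m(A Delta B) = m(A) + m(B) - 2*m(A n B)
= 13.62 + 18.83 - 2*4.2
= 13.62 + 18.83 - 8.4
= 24.05


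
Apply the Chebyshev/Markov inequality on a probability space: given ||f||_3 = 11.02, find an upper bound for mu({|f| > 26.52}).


Chebyshev/Markov inequality: mu(|f| > eps) <= (||f||_p / eps)^p
Step 1: ||f||_3 / eps = 11.02 / 26.52 = 0.415535
Step 2: Raise to power p = 3:
  (0.415535)^3 = 0.07175
Step 3: Therefore mu(|f| > 26.52) <= 0.07175


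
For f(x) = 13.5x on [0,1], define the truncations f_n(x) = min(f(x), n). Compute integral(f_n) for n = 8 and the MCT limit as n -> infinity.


f(x) = 13.5x on [0,1]; f_n(x) = min(13.5x, n). At n = 8:
Step 1: f(x) reaches 8 at x = 8/13.5 = 0.592593
Step 2: integral(f_8) = integral(13.5x, 0, 0.592593) + integral(8, 0.592593, 1)
       = 13.5*0.592593^2/2 + 8*(1 - 0.592593)
       = 2.37037 + 3.259259
       = 5.62963
Step 3: As n -> infinity, f_n increases to f, so by MCT integral(f_n) -> integral(f) = 13.5/2 = 6.75.
Convergence: integral(f_8) = 5.62963 -> 6.75 as n -> infinity


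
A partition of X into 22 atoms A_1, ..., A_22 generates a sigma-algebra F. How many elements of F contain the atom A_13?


Each element of F is a union of some subset S of the 22 atoms.
The element contains A_13 iff A_13 is in S.
So we count subsets S of {A_1,...,A_22} with A_13 in S: choose freely among the other 21 atoms.
Count = 2^(22-1) = 2^21 = 2097152.


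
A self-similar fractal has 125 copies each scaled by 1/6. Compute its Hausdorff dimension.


For a self-similar set with N copies scaled by 1/r:
dim_H = log(N)/log(r) = log(125)/log(6)
= 4.828314/1.791759
= 2.694733


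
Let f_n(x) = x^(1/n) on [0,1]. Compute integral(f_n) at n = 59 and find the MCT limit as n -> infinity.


At n = 59: f_59(x) = x^(1/59).
Step 1: integral(x^(1/59), 0, 1) = [x^(1/59+1) / (1/59+1)] from 0 to 1
     = 1 / (1/59 + 1) = 1 / ((59+1)/59) = 59/(59+1)
     = 59/60 = 0.983333
Step 2: As n -> infinity, f_n(x) = x^(1/n) -> 1 for x in (0,1], and f_n is increasing in n.
By MCT, lim_n integral(f_n) = integral(lim_n f_n) = integral(1, 0, 1) = 1.
Step 3: Verify convergence: 59/60 = 0.983333 -> 1


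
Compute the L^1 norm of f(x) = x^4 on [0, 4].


Step 1: ||f||_1 = (integral_0^4 |x^4|^1 dx)^(1/1)
     = (integral_0^4 x^4 dx)^(1/1)
Step 2: integral_0^4 x^4 dx = [x^5/(5)] from 0 to 4 = 4^5/5
     = 1024/5 = 204.8
Step 3: ||f||_1 = (204.8)^(1/1) = 204.8


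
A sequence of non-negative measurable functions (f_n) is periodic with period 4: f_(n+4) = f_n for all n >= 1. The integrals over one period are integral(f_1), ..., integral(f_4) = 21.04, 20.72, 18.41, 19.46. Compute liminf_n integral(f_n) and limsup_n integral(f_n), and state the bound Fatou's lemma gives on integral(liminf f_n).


The sequence (integral(f_n)) is periodic with period 4, repeating the values 21.04, 20.72, 18.41, 19.46 indefinitely.
Step 1: For a periodic sequence, every tail (a_m, a_(m+1), ...) contains all 4 period values infinitely often.
Step 2: Hence inf of every tail = min of the period values = min(21.04, 20.72, 18.41, 19.46) = 18.41.
        liminf_n integral(f_n) = sup over m of (inf of tail from m) = 18.41.
Step 3: Similarly sup of every tail = max of the period values = 21.04.
        limsup_n integral(f_n) = 21.04.
Step 4: Fatou's lemma: integral(liminf_n f_n) <= liminf_n integral(f_n) = 18.41.
        So the integral of the pointwise liminf is at most 18.41.


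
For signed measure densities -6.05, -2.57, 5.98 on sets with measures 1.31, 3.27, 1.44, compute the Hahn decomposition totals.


Step 1: Compute signed measure on each set:
  Set 1: -6.05 * 1.31 = -7.9255
  Set 2: -2.57 * 3.27 = -8.4039
  Set 3: 5.98 * 1.44 = 8.6112
Step 2: Total signed measure = (-7.9255) + (-8.4039) + (8.6112)
     = -7.7182
Step 3: Positive part mu+(X) = sum of positive contributions = 8.6112
Step 4: Negative part mu-(X) = |sum of negative contributions| = 16.3294


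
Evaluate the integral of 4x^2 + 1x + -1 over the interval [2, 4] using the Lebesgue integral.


The Lebesgue integral of a Riemann-integrable function agrees with the Riemann integral.
Antiderivative F(x) = (4/3)x^3 + (1/2)x^2 + -1x
F(4) = (4/3)*4^3 + (1/2)*4^2 + -1*4
     = (4/3)*64 + (1/2)*16 + -1*4
     = 85.333333 + 8 + -4
     = 89.333333
F(2) = 10.666667
Integral = F(4) - F(2) = 89.333333 - 10.666667 = 78.666667


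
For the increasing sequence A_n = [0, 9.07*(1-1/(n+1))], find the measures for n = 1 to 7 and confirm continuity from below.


By continuity of measure from below: if A_n increases to A, then m(A_n) -> m(A).
Here A = [0, 9.07], so m(A) = 9.07
Step 1: a_1 = 9.07*(1 - 1/2) = 4.535, m(A_1) = 4.535
Step 2: a_2 = 9.07*(1 - 1/3) = 6.0467, m(A_2) = 6.0467
Step 3: a_3 = 9.07*(1 - 1/4) = 6.8025, m(A_3) = 6.8025
Step 4: a_4 = 9.07*(1 - 1/5) = 7.256, m(A_4) = 7.256
Step 5: a_5 = 9.07*(1 - 1/6) = 7.5583, m(A_5) = 7.5583
Step 6: a_6 = 9.07*(1 - 1/7) = 7.7743, m(A_6) = 7.7743
Step 7: a_7 = 9.07*(1 - 1/8) = 7.9363, m(A_7) = 7.9363
Limit: m(A_n) -> m([0,9.07]) = 9.07


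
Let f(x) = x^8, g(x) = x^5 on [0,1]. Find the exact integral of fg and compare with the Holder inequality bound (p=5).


Step 1: Exact integral of f*g = integral(x^13, 0, 1) = 1/14
     = 0.071429
Step 2: Holder bound with p=5, q=1.25:
  ||f||_p = (integral x^40 dx)^(1/5) = (1/41)^(1/5) = 0.475821
  ||g||_q = (integral x^6.25 dx)^(1/1.25) = (1/7.25)^(1/1.25) = 0.204989
Step 3: Holder bound = ||f||_p * ||g||_q = 0.475821 * 0.204989 = 0.097538
Verification: 0.071429 <= 0.097538 (Holder holds)


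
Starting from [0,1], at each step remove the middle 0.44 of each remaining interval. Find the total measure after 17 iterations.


Step 1: At each step, fraction remaining = 1 - 0.44 = 0.56
Step 2: After 17 steps, measure = (0.56)^17
Result = 5.238373e-05


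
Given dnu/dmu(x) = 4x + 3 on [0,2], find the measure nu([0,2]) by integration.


nu(A) = integral_A (dnu/dmu) dmu = integral_0^2 (4x + 3) dx
Step 1: Antiderivative F(x) = (4/2)x^2 + 3x
Step 2: F(2) = (4/2)*2^2 + 3*2 = 8 + 6 = 14
Step 3: F(0) = (4/2)*0^2 + 3*0 = 0.0 + 0 = 0.0
Step 4: nu([0,2]) = F(2) - F(0) = 14 - 0.0 = 14


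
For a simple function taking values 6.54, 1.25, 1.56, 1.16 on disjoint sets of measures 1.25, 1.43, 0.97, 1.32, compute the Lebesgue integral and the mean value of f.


Step 1: Integral = sum(value_i * measure_i)
= 6.54*1.25 + 1.25*1.43 + 1.56*0.97 + 1.16*1.32
= 8.175 + 1.7875 + 1.5132 + 1.5312
= 13.0069
Step 2: Total measure of domain = 1.25 + 1.43 + 0.97 + 1.32 = 4.97
Step 3: Average value = 13.0069 / 4.97 = 2.617082


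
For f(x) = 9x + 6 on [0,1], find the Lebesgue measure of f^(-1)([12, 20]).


f^(-1)([12, 20]) = {x : 12 <= 9x + 6 <= 20}
Solving: (12 - 6)/9 <= x <= (20 - 6)/9
= [0.666667, 1.555556]
Intersecting with [0,1]: [0.666667, 1]
Measure = 1 - 0.666667 = 0.333333


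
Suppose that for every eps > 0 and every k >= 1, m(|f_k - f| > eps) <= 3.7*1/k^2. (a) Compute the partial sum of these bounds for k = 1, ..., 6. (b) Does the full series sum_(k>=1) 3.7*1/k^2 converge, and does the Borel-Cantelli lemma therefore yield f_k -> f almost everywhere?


Step 1: List the terms 3.7*1/k^2 for k = 1 to 6:
  k=1: 3.7
  k=2: 0.925
  k=3: 0.411111
  k=4: 0.23125
  k=5: 0.148
  k=6: 0.102778
Step 2: Partial sum = 3.7 + 0.925 + 0.411111 + 0.23125 + 0.148 + 0.102778
     = 5.518139
Step 3: The full series sum_(k>=1) 3.7*1/k^2 converges (p-series with p = 2 > 1; a constant multiple of a convergent series converges).
Step 4: Fix eps > 0. Since sum_k m(|f_k - f| > eps) < infinity, the Borel-Cantelli lemma gives
        m(limsup_k {|f_k - f| > eps}) = 0, i.e. for a.e. x, |f_k(x) - f(x)| <= eps for all large k.
        Applying this with eps = 1/j for j = 1, 2, ... and intersecting the countably many full-measure sets,
        for a.e. x we get limsup_k |f_k(x) - f(x)| <= 1/j for every j, hence f_k -> f almost everywhere.
Conclusion: series converges; Borel-Cantelli yields f_k -> f a.e.


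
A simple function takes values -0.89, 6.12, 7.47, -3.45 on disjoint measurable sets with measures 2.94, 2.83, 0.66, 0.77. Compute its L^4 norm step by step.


Step 1: Compute |f_i|^4 for each value:
  |-0.89|^4 = 0.627422
  |6.12|^4 = 1402.832079
  |7.47|^4 = 3113.740441
  |-3.45|^4 = 141.669506
Step 2: Multiply by measures and sum:
  0.627422 * 2.94 = 1.844622
  1402.832079 * 2.83 = 3970.014785
  3113.740441 * 0.66 = 2055.068691
  141.669506 * 0.77 = 109.08552
Sum = 1.844622 + 3970.014785 + 2055.068691 + 109.08552 = 6136.013617
Step 3: Take the p-th root:
||f||_4 = (6136.013617)^(1/4) = 8.850577


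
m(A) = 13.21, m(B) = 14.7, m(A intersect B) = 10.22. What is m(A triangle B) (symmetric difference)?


m(A Delta B) = m(A) + m(B) - 2*m(A n B)
= 13.21 + 14.7 - 2*10.22
= 13.21 + 14.7 - 20.44
= 7.47


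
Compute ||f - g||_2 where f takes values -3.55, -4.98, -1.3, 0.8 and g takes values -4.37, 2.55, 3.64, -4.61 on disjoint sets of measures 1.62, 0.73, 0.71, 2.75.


Step 1: Compute differences f_i - g_i:
  -3.55 - -4.37 = 0.82
  -4.98 - 2.55 = -7.53
  -1.3 - 3.64 = -4.94
  0.8 - -4.61 = 5.41
Step 2: Compute |diff|^2 * measure for each set:
  |0.82|^2 * 1.62 = 0.6724 * 1.62 = 1.089288
  |-7.53|^2 * 0.73 = 56.7009 * 0.73 = 41.391657
  |-4.94|^2 * 0.71 = 24.4036 * 0.71 = 17.326556
  |5.41|^2 * 2.75 = 29.2681 * 2.75 = 80.487275
Step 3: Sum = 140.294776
Step 4: ||f-g||_2 = (140.294776)^(1/2) = 11.84461


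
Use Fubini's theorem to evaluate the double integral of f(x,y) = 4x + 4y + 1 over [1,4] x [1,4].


By Fubini, integrate in x first, then y.
Step 1: Fix y, integrate over x in [1,4]:
  integral(4x + 4y + 1, x=1..4)
  = 4*(4^2 - 1^2)/2 + (4y + 1)*(4 - 1)
  = 30 + (4y + 1)*3
  = 30 + 12y + 3
  = 33 + 12y
Step 2: Integrate over y in [1,4]:
  integral(33 + 12y, y=1..4)
  = 33*3 + 12*(4^2 - 1^2)/2
  = 99 + 90
  = 189


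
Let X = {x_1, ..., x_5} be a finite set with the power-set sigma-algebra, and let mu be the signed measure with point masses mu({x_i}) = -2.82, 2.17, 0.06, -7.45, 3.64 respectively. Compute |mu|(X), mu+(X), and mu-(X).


Step 1: Every measurable set is a union of atoms (the cells / points), so a Hahn decomposition is
  obtained by grouping atoms by sign: P = union of atoms with mu > 0, N = union of the remaining atoms.
  Atoms in P (indices): 2, 3, 5;  atoms in N (indices): 1, 4
  Positive values: 2.17, 0.06, 3.64
  Negative values: -2.82, -7.45
Step 2: mu+(X) = mu(P) = sum of positive atom values = 5.87
Step 3: mu-(X) = -mu(N) = sum of |negative atom values| = 10.27
Step 4: |mu|(X) = mu+(X) + mu-(X) = 5.87 + 10.27 = 16.14


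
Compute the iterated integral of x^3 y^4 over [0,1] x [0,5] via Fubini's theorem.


By Fubini's theorem, the double integral factors as a product of single integrals:
Step 1: integral_0^1 x^3 dx = [x^4/4] from 0 to 1
     = 1^4/4 = 0.25
Step 2: integral_0^5 y^4 dy = [y^5/5] from 0 to 5
     = 5^5/5 = 625
Step 3: Double integral = 0.25 * 625 = 156.25


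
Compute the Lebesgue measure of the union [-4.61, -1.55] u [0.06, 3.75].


For pairwise disjoint intervals, m(union) = sum of lengths.
= (-1.55 - -4.61) + (3.75 - 0.06)
= 3.06 + 3.69
= 6.75


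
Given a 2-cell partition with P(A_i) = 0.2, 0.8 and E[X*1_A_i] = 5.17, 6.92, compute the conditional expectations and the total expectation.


For each cell A_i: E[X|A_i] = E[X*1_A_i] / P(A_i)
Step 1: E[X|A_1] = 5.17 / 0.2 = 25.85
Step 2: E[X|A_2] = 6.92 / 0.8 = 8.65
Verification: E[X] = sum E[X*1_A_i] = 5.17 + 6.92 = 12.09


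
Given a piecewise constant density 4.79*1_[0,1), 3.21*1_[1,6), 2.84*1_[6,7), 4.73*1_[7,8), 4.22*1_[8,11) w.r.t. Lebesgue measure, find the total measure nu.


Integrate each piece of the Radon-Nikodym derivative:
Step 1: integral_0^1 4.79 dx = 4.79*(1-0) = 4.79*1 = 4.79
Step 2: integral_1^6 3.21 dx = 3.21*(6-1) = 3.21*5 = 16.05
Step 3: integral_6^7 2.84 dx = 2.84*(7-6) = 2.84*1 = 2.84
Step 4: integral_7^8 4.73 dx = 4.73*(8-7) = 4.73*1 = 4.73
Step 5: integral_8^11 4.22 dx = 4.22*(11-8) = 4.22*3 = 12.66
Total: 4.79 + 16.05 + 2.84 + 4.73 + 12.66 = 41.07


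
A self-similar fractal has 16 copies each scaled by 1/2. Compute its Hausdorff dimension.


For a self-similar set with N copies scaled by 1/r:
dim_H = log(N)/log(r) = log(16)/log(2)
= 2.772589/0.693147
= 4


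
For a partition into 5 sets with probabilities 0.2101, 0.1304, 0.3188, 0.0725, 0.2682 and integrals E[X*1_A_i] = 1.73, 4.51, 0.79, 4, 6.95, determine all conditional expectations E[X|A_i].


For each cell A_i: E[X|A_i] = E[X*1_A_i] / P(A_i)
Step 1: E[X|A_1] = 1.73 / 0.2101 = 8.234174
Step 2: E[X|A_2] = 4.51 / 0.1304 = 34.58589
Step 3: E[X|A_3] = 0.79 / 0.3188 = 2.478043
Step 4: E[X|A_4] = 4 / 0.0725 = 55.172414
Step 5: E[X|A_5] = 6.95 / 0.2682 = 25.913497
Verification: E[X] = sum E[X*1_A_i] = 1.73 + 4.51 + 0.79 + 4 + 6.95 = 17.98


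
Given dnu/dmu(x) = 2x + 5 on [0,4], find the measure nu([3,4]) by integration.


nu(A) = integral_A (dnu/dmu) dmu = integral_3^4 (2x + 5) dx
Step 1: Antiderivative F(x) = (2/2)x^2 + 5x
Step 2: F(4) = (2/2)*4^2 + 5*4 = 16 + 20 = 36
Step 3: F(3) = (2/2)*3^2 + 5*3 = 9 + 15 = 24
Step 4: nu([3,4]) = F(4) - F(3) = 36 - 24 = 12


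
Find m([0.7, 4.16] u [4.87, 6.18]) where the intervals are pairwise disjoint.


For pairwise disjoint intervals, m(union) = sum of lengths.
= (4.16 - 0.7) + (6.18 - 4.87)
= 3.46 + 1.31
= 4.77


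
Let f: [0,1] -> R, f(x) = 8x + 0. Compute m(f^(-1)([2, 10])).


f^(-1)([2, 10]) = {x : 2 <= 8x + 0 <= 10}
Solving: (2 - 0)/8 <= x <= (10 - 0)/8
= [0.25, 1.25]
Intersecting with [0,1]: [0.25, 1]
Measure = 1 - 0.25 = 0.75


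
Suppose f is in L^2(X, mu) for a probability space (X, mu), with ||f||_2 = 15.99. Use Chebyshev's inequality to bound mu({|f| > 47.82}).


Chebyshev/Markov inequality: mu(|f| > eps) <= (||f||_p / eps)^p
Step 1: ||f||_2 / eps = 15.99 / 47.82 = 0.334379
Step 2: Raise to power p = 2:
  (0.334379)^2 = 0.111809
Step 3: Therefore mu(|f| > 47.82) <= 0.111809


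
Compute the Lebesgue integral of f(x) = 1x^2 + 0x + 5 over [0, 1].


The Lebesgue integral of a Riemann-integrable function agrees with the Riemann integral.
Antiderivative F(x) = (1/3)x^3 + (0/2)x^2 + 5x
F(1) = (1/3)*1^3 + (0/2)*1^2 + 5*1
     = (1/3)*1 + (0/2)*1 + 5*1
     = 0.333333 + 0.0 + 5
     = 5.333333
F(0) = 0.0
Integral = F(1) - F(0) = 5.333333 - 0.0 = 5.333333


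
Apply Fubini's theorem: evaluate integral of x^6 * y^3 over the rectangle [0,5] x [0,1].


By Fubini's theorem, the double integral factors as a product of single integrals:
Step 1: integral_0^5 x^6 dx = [x^7/7] from 0 to 5
     = 5^7/7 = 11160.714286
Step 2: integral_0^1 y^3 dy = [y^4/4] from 0 to 1
     = 1^4/4 = 0.25
Step 3: Double integral = 11160.714286 * 0.25 = 2790.178571


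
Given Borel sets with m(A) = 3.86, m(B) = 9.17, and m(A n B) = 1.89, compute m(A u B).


By inclusion-exclusion: m(A u B) = m(A) + m(B) - m(A n B)
= 3.86 + 9.17 - 1.89
= 11.14


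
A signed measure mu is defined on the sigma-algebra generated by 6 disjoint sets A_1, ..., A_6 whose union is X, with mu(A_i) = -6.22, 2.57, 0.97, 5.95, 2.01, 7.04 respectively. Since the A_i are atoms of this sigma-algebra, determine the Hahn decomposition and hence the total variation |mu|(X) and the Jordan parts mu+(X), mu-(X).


Step 1: Every measurable set is a union of atoms (the cells / points), so a Hahn decomposition is
  obtained by grouping atoms by sign: P = union of atoms with mu > 0, N = union of the remaining atoms.
  Atoms in P (indices): 2, 3, 4, 5, 6;  atoms in N (indices): 1
  Positive values: 2.57, 0.97, 5.95, 2.01, 7.04
  Negative values: -6.22
Step 2: mu+(X) = mu(P) = sum of positive atom values = 18.54
Step 3: mu-(X) = -mu(N) = sum of |negative atom values| = 6.22
Step 4: |mu|(X) = mu+(X) + mu-(X) = 18.54 + 6.22 = 24.76


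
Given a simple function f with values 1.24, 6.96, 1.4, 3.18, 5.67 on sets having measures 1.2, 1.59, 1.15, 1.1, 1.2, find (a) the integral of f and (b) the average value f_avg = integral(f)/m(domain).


Step 1: Integral = sum(value_i * measure_i)
= 1.24*1.2 + 6.96*1.59 + 1.4*1.15 + 3.18*1.1 + 5.67*1.2
= 1.488 + 11.0664 + 1.61 + 3.498 + 6.804
= 24.4664
Step 2: Total measure of domain = 1.2 + 1.59 + 1.15 + 1.1 + 1.2 = 6.24
Step 3: Average value = 24.4664 / 6.24 = 3.920897


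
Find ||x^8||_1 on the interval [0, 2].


Step 1: ||f||_1 = (integral_0^2 |x^8|^1 dx)^(1/1)
     = (integral_0^2 x^8 dx)^(1/1)
Step 2: integral_0^2 x^8 dx = [x^9/(9)] from 0 to 2 = 2^9/9
     = 512/9 = 56.888889
Step 3: ||f||_1 = (56.888889)^(1/1) = 56.888889


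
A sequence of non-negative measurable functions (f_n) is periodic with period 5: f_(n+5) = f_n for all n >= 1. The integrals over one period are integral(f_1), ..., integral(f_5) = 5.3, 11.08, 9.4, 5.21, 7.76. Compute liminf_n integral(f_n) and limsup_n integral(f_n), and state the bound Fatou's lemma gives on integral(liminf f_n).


The sequence (integral(f_n)) is periodic with period 5, repeating the values 5.3, 11.08, 9.4, 5.21, 7.76 indefinitely.
Step 1: For a periodic sequence, every tail (a_m, a_(m+1), ...) contains all 5 period values infinitely often.
Step 2: Hence inf of every tail = min of the period values = min(5.3, 11.08, 9.4, 5.21, 7.76) = 5.21.
        liminf_n integral(f_n) = sup over m of (inf of tail from m) = 5.21.
Step 3: Similarly sup of every tail = max of the period values = 11.08.
        limsup_n integral(f_n) = 11.08.
Step 4: Fatou's lemma: integral(liminf_n f_n) <= liminf_n integral(f_n) = 5.21.
        So the integral of the pointwise liminf is at most 5.21.


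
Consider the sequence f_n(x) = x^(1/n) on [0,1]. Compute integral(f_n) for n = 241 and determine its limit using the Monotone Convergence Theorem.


At n = 241: f_241(x) = x^(1/241).
Step 1: integral(x^(1/241), 0, 1) = [x^(1/241+1) / (1/241+1)] from 0 to 1
     = 1 / (1/241 + 1) = 1 / ((241+1)/241) = 241/(241+1)
     = 241/242 = 0.995868
Step 2: As n -> infinity, f_n(x) = x^(1/n) -> 1 for x in (0,1], and f_n is increasing in n.
By MCT, lim_n integral(f_n) = integral(lim_n f_n) = integral(1, 0, 1) = 1.
Step 3: Verify convergence: 241/242 = 0.995868 -> 1


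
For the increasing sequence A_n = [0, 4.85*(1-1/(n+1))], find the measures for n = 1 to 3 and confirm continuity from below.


By continuity of measure from below: if A_n increases to A, then m(A_n) -> m(A).
Here A = [0, 4.85], so m(A) = 4.85
Step 1: a_1 = 4.85*(1 - 1/2) = 2.425, m(A_1) = 2.425
Step 2: a_2 = 4.85*(1 - 1/3) = 3.2333, m(A_2) = 3.2333
Step 3: a_3 = 4.85*(1 - 1/4) = 3.6375, m(A_3) = 3.6375
Limit: m(A_n) -> m([0,4.85]) = 4.85


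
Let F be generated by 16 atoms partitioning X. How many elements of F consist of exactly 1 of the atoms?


Each element of F is a union of some subset of the 16 atoms.
Elements that are unions of exactly 1 atoms correspond to 1-element subsets of the 16 atoms.
Count = C(16, 1) = 16! / (1! * 15!) = 16.


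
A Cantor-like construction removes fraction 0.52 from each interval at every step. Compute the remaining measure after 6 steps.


Step 1: At each step, fraction remaining = 1 - 0.52 = 0.48
Step 2: After 6 steps, measure = (0.48)^6
Step 3: Computing the power step by step:
  After step 1: 0.48
  After step 2: 0.2304
  After step 3: 0.110592
  After step 4: 0.053084
  After step 5: 0.02548
  ...
Result = 0.012231


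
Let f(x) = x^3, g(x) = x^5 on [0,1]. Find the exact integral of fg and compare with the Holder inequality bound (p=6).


Step 1: Exact integral of f*g = integral(x^8, 0, 1) = 1/9
     = 0.111111
Step 2: Holder bound with p=6, q=1.2:
  ||f||_p = (integral x^18 dx)^(1/6) = (1/19)^(1/6) = 0.612173
  ||g||_q = (integral x^6 dx)^(1/1.2) = (1/7)^(1/1.2) = 0.197584
Step 3: Holder bound = ||f||_p * ||g||_q = 0.612173 * 0.197584 = 0.120956
Verification: 0.111111 <= 0.120956 (Holder holds)


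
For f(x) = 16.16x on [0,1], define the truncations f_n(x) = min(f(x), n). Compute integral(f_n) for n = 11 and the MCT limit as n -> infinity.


f(x) = 16.16x on [0,1]; f_n(x) = min(16.16x, n). At n = 11:
Step 1: f(x) reaches 11 at x = 11/16.16 = 0.680693
Step 2: integral(f_11) = integral(16.16x, 0, 0.680693) + integral(11, 0.680693, 1)
       = 16.16*0.680693^2/2 + 11*(1 - 0.680693)
       = 3.743812 + 3.512376
       = 7.256188
Step 3: As n -> infinity, f_n increases to f, so by MCT integral(f_n) -> integral(f) = 16.16/2 = 8.08.
Convergence: integral(f_11) = 7.256188 -> 8.08 as n -> infinity


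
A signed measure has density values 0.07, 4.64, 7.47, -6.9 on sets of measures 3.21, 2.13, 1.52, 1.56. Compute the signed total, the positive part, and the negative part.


Step 1: Compute signed measure on each set:
  Set 1: 0.07 * 3.21 = 0.2247
  Set 2: 4.64 * 2.13 = 9.8832
  Set 3: 7.47 * 1.52 = 11.3544
  Set 4: -6.9 * 1.56 = -10.764
Step 2: Total signed measure = (0.2247) + (9.8832) + (11.3544) + (-10.764)
     = 10.6983
Step 3: Positive part mu+(X) = sum of positive contributions = 21.4623
Step 4: Negative part mu-(X) = |sum of negative contributions| = 10.764


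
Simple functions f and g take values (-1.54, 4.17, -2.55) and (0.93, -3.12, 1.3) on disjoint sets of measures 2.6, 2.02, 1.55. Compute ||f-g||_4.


Step 1: Compute differences f_i - g_i:
  -1.54 - 0.93 = -2.47
  4.17 - -3.12 = 7.29
  -2.55 - 1.3 = -3.85
Step 2: Compute |diff|^4 * measure for each set:
  |-2.47|^4 * 2.6 = 37.220981 * 2.6 = 96.77455
  |7.29|^4 * 2.02 = 2824.295365 * 2.02 = 5705.076637
  |-3.85|^4 * 1.55 = 219.706506 * 1.55 = 340.545085
Step 3: Sum = 6142.396272
Step 4: ||f-g||_4 = (6142.396272)^(1/4) = 8.852878


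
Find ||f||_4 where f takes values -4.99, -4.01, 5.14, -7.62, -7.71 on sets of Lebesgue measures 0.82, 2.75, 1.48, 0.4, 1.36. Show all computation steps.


Step 1: Compute |f_i|^4 for each value:
  |-4.99|^4 = 620.01498
  |-4.01|^4 = 258.569616
  |5.14|^4 = 697.995264
  |-7.62|^4 = 3371.474547
  |-7.71|^4 = 3533.601025
Step 2: Multiply by measures and sum:
  620.01498 * 0.82 = 508.412284
  258.569616 * 2.75 = 711.066444
  697.995264 * 1.48 = 1033.032991
  3371.474547 * 0.4 = 1348.589819
  3533.601025 * 1.36 = 4805.697394
Sum = 508.412284 + 711.066444 + 1033.032991 + 1348.589819 + 4805.697394 = 8406.798931
Step 3: Take the p-th root:
||f||_4 = (8406.798931)^(1/4) = 9.575416


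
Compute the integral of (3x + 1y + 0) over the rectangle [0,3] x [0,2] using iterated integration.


By Fubini, integrate in x first, then y.
Step 1: Fix y, integrate over x in [0,3]:
  integral(3x + 1y + 0, x=0..3)
  = 3*(3^2 - 0^2)/2 + (1y + 0)*(3 - 0)
  = 13.5 + (1y + 0)*3
  = 13.5 + 3y + 0
  = 13.5 + 3y
Step 2: Integrate over y in [0,2]:
  integral(13.5 + 3y, y=0..2)
  = 13.5*2 + 3*(2^2 - 0^2)/2
  = 27 + 6
  = 33


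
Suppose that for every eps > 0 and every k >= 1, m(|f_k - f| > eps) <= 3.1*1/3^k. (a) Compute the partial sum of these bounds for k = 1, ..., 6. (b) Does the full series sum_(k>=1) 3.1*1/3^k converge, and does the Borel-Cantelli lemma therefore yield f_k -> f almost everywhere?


Step 1: List the terms 3.1*1/3^k for k = 1 to 6:
  k=1: 1.033333
  k=2: 0.344444
  k=3: 0.114815
  k=4: 0.038272
  k=5: 0.012757
  k=6: 0.004252
Step 2: Partial sum = 1.033333 + 0.344444 + 0.114815 + 0.038272 + 0.012757 + 0.004252
     = 1.547874
Step 3: The full series sum_(k>=1) 3.1*1/3^k converges (geometric series with ratio 1/3 < 1; a constant multiple of a convergent series converges).
Step 4: Fix eps > 0. Since sum_k m(|f_k - f| > eps) < infinity, the Borel-Cantelli lemma gives
        m(limsup_k {|f_k - f| > eps}) = 0, i.e. for a.e. x, |f_k(x) - f(x)| <= eps for all large k.
        Applying this with eps = 1/j for j = 1, 2, ... and intersecting the countably many full-measure sets,
        for a.e. x we get limsup_k |f_k(x) - f(x)| <= 1/j for every j, hence f_k -> f almost everywhere.
Conclusion: series converges; Borel-Cantelli yields f_k -> f a.e.


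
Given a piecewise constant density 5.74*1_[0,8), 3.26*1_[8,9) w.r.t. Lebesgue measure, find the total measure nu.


Integrate each piece of the Radon-Nikodym derivative:
Step 1: integral_0^8 5.74 dx = 5.74*(8-0) = 5.74*8 = 45.92
Step 2: integral_8^9 3.26 dx = 3.26*(9-8) = 3.26*1 = 3.26
Total: 45.92 + 3.26 = 49.18


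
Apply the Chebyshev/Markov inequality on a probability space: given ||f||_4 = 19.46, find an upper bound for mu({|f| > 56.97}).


Chebyshev/Markov inequality: mu(|f| > eps) <= (||f||_p / eps)^p
Step 1: ||f||_4 / eps = 19.46 / 56.97 = 0.341583
Step 2: Raise to power p = 4:
  (0.341583)^4 = 0.013614
Step 3: Therefore mu(|f| > 56.97) <= 0.013614


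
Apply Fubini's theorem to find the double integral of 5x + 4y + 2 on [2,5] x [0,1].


By Fubini, integrate in x first, then y.
Step 1: Fix y, integrate over x in [2,5]:
  integral(5x + 4y + 2, x=2..5)
  = 5*(5^2 - 2^2)/2 + (4y + 2)*(5 - 2)
  = 52.5 + (4y + 2)*3
  = 52.5 + 12y + 6
  = 58.5 + 12y
Step 2: Integrate over y in [0,1]:
  integral(58.5 + 12y, y=0..1)
  = 58.5*1 + 12*(1^2 - 0^2)/2
  = 58.5 + 6
  = 64.5


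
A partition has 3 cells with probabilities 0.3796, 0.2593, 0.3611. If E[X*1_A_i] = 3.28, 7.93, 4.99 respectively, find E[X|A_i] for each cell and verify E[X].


For each cell A_i: E[X|A_i] = E[X*1_A_i] / P(A_i)
Step 1: E[X|A_1] = 3.28 / 0.3796 = 8.640674
Step 2: E[X|A_2] = 7.93 / 0.2593 = 30.582337
Step 3: E[X|A_3] = 4.99 / 0.3611 = 13.818887
Verification: E[X] = sum E[X*1_A_i] = 3.28 + 7.93 + 4.99 = 16.2


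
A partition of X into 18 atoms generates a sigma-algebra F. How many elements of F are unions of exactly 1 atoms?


Each element of F is a union of some subset of the 18 atoms.
Elements that are unions of exactly 1 atoms correspond to 1-element subsets of the 18 atoms.
Count = C(18, 1) = 18! / (1! * 17!) = 18.


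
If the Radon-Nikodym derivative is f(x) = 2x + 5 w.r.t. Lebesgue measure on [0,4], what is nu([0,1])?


nu(A) = integral_A (dnu/dmu) dmu = integral_0^1 (2x + 5) dx
Step 1: Antiderivative F(x) = (2/2)x^2 + 5x
Step 2: F(1) = (2/2)*1^2 + 5*1 = 1 + 5 = 6
Step 3: F(0) = (2/2)*0^2 + 5*0 = 0.0 + 0 = 0.0
Step 4: nu([0,1]) = F(1) - F(0) = 6 - 0.0 = 6


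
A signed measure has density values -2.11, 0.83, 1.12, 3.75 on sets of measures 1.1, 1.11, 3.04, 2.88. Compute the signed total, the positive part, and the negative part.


Step 1: Compute signed measure on each set:
  Set 1: -2.11 * 1.1 = -2.321
  Set 2: 0.83 * 1.11 = 0.9213
  Set 3: 1.12 * 3.04 = 3.4048
  Set 4: 3.75 * 2.88 = 10.8
Step 2: Total signed measure = (-2.321) + (0.9213) + (3.4048) + (10.8)
     = 12.8051
Step 3: Positive part mu+(X) = sum of positive contributions = 15.1261
Step 4: Negative part mu-(X) = |sum of negative contributions| = 2.321
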